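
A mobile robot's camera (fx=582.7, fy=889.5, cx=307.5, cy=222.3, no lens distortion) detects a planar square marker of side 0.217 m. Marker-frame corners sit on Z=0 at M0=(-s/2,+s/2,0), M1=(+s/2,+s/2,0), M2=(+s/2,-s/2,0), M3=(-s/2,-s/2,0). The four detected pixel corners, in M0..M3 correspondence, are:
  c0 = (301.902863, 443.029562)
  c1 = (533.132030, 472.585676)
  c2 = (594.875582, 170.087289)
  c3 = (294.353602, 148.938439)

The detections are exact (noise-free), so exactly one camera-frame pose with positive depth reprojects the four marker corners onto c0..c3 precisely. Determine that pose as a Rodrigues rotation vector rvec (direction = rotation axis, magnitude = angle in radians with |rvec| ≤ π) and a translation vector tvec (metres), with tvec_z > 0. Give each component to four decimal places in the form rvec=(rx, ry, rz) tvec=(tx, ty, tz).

rvec=(0.6177, 0.1267, 0.0183) tvec=(0.0999, 0.0581, 0.4914)

Intrinsics K: fx=582.7, fy=889.5, cx=307.5, cy=222.3
Marker side s = 0.217 m; corners in marker frame (Z=0):
  M0 = (-0.1085, +0.1085, 0)
  M1 = (+0.1085, +0.1085, 0)
  M2 = (+0.1085, -0.1085, 0)
  M3 = (-0.1085, -0.1085, 0)
Detected image corners:
  c0 = (301.902863, 443.029562) px
  c1 = (533.132030, 472.585676) px
  c2 = (594.875582, 170.087289) px
  c3 = (294.353602, 148.938439) px
Planar DLT: solve 8×8 A·h = b for H (H[2,2]=1):
  H  [+1105.70285 +386.72769 +426.01797]
  H  [+48.32528 +1737.61960 +327.40016]
  H  [-0.22997 +1.17758 +1.00000]
B = K⁻¹H; ‖b₁‖=2.035036, ‖b₂‖=2.035036; λ = 2/(‖b₁‖+‖b₂‖) = 0.491392, sign → tz>0 ⇒ λ=+0.491392
r₁ = λ·B[:,0] = (+0.99207,+0.05494,-0.11300); r₂ = λ·B[:,1] = (+0.02076,+0.81531,+0.57865)
r₃ = r₁×r₂ = (+0.12392,-0.57641,+0.80771); SVD([r₁ r₂ r₃]) → R = UVᵀ:
  R  [+0.99207 +0.02076 +0.12392]
  R  [+0.05494 +0.81531 -0.57641]
  R  [-0.11300 +0.57865 +0.80771]
t = (+0.09995, +0.05806, +0.49139) m
tr R = 2.615090; θ = arccos((tr R − 1)/2) = 0.630819 rad = 36.143°
axis k = ((R−Rᵀ)₃₂, (R−Rᵀ)₁₃, (R−Rᵀ)₂₁) / (2 sinθ) = (+0.979193, +0.200851, +0.028971)
rvec = θ·k = (+0.617693, +0.126701, +0.018276)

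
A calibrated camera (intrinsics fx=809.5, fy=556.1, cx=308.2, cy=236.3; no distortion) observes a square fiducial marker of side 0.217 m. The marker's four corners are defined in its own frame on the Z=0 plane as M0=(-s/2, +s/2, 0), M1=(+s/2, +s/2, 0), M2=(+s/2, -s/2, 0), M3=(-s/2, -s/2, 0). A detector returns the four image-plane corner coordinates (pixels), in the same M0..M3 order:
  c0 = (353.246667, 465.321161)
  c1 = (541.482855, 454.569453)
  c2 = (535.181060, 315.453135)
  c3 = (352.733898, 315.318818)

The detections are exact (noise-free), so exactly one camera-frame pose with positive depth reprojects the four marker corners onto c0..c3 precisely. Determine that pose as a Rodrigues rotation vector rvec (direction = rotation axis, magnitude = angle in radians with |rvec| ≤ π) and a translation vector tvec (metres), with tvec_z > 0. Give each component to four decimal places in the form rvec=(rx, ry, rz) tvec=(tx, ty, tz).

rvec=(-0.1276, -0.3000, 0.0241) tvec=(0.1494, 0.2316, 0.8583)

Intrinsics K: fx=809.5, fy=556.1, cx=308.2, cy=236.3
Marker side s = 0.217 m; corners in marker frame (Z=0):
  M0 = (-0.1085, +0.1085, 0)
  M1 = (+0.1085, +0.1085, 0)
  M2 = (+0.1085, -0.1085, 0)
  M3 = (-0.1085, -0.1085, 0)
Detected image corners:
  c0 = (353.246667, 465.321161) px
  c1 = (541.482855, 454.569453) px
  c2 = (535.181060, 315.453135) px
  c3 = (352.733898, 315.318818) px
Planar DLT: solve 8×8 A·h = b for H (H[2,2]=1):
  H  [+1006.08977 -50.74912 +449.06717]
  H  [+108.33676 +607.00928 +386.38925]
  H  [+0.34151 -0.15022 +1.00000]
B = K⁻¹H; ‖b₁‖=1.165114, ‖b₂‖=1.165114; λ = 2/(‖b₁‖+‖b₂‖) = 0.858285, sign → tz>0 ⇒ λ=+0.858285
r₁ = λ·B[:,0] = (+0.95513,+0.04266,+0.29311); r₂ = λ·B[:,1] = (-0.00472,+0.99164,-0.12893)
r₃ = r₁×r₂ = (-0.29616,+0.12176,+0.94734); SVD([r₁ r₂ r₃]) → R = UVᵀ:
  R  [+0.95513 -0.00472 -0.29616]
  R  [+0.04266 +0.99164 +0.12176]
  R  [+0.29311 -0.12893 +0.94734]
t = (+0.14936, +0.23165, +0.85829) m
tr R = 2.894113; θ = arccos((tr R − 1)/2) = 0.326856 rad = 18.727°
axis k = ((R−Rᵀ)₃₂, (R−Rᵀ)₁₃, (R−Rᵀ)₂₁) / (2 sinθ) = (-0.390395, -0.917686, +0.073781)
rvec = θ·k = (-0.127603, -0.299951, +0.024116)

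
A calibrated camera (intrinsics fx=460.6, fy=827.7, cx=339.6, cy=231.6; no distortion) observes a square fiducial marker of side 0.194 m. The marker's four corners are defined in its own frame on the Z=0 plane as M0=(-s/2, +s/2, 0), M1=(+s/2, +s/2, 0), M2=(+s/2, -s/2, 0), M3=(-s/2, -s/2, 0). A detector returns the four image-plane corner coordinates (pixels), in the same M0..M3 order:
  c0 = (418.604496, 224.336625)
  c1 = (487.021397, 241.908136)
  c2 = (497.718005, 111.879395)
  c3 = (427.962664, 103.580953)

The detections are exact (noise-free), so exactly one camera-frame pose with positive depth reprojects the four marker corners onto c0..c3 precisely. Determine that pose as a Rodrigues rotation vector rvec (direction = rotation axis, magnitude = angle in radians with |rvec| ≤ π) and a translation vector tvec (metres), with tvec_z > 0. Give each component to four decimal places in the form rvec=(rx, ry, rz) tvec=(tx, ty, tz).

rvec=(0.0215, 0.5178, 0.1404) tvec=(0.3236, -0.0942, 1.2750)

Intrinsics K: fx=460.6, fy=827.7, cx=339.6, cy=231.6
Marker side s = 0.194 m; corners in marker frame (Z=0):
  M0 = (-0.0970, +0.0970, 0)
  M1 = (+0.0970, +0.0970, 0)
  M2 = (+0.0970, -0.0970, 0)
  M3 = (-0.0970, -0.0970, 0)
Detected image corners:
  c0 = (418.604496, 224.336625) px
  c1 = (487.021397, 241.908136) px
  c2 = (497.718005, 111.879395) px
  c3 = (427.962664, 103.580953) px
Planar DLT: solve 8×8 A·h = b for H (H[2,2]=1):
  H  [+179.50425 -31.46997 +456.51286]
  H  [+1.03921 +652.93534 +170.45114]
  H  [-0.38572 +0.04388 +1.00000]
B = K⁻¹H; ‖b₁‖=0.784304, ‖b₂‖=0.784304; λ = 2/(‖b₁‖+‖b₂‖) = 1.275015, sign → tz>0 ⇒ λ=+1.275015
r₁ = λ·B[:,0] = (+0.85950,+0.13921,-0.49181); r₂ = λ·B[:,1] = (-0.12836,+0.99015,+0.05595)
r₃ = r₁×r₂ = (+0.49475,+0.01504,+0.86891); SVD([r₁ r₂ r₃]) → R = UVᵀ:
  R  [+0.85950 -0.12836 +0.49475]
  R  [+0.13921 +0.99015 +0.01504]
  R  [-0.49181 +0.05595 +0.86891]
t = (+0.32363, -0.09420, +1.27502) m
tr R = 2.718558; θ = arccos((tr R − 1)/2) = 0.536937 rad = 30.764°
axis k = ((R−Rᵀ)₃₂, (R−Rᵀ)₁₃, (R−Rᵀ)₂₁) / (2 sinθ) = (+0.039981, +0.964360, +0.261556)
rvec = θ·k = (+0.021467, +0.517801, +0.140439)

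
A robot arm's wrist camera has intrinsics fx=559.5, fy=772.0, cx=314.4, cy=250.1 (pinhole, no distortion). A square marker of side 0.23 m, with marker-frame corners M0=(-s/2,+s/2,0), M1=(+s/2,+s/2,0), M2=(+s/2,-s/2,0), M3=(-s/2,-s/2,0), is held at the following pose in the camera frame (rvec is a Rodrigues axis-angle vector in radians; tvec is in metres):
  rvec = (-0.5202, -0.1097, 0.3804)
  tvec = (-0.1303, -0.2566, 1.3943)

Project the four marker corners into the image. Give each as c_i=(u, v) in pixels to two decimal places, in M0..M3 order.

c0=(199.56, 129.58) c1=(288.65, 180.36) c2=(319.61, 88.21) c3=(237.66, 41.39)

Intrinsics K: fx=559.5, fy=772.0, cx=314.4, cy=250.1
Marker side s = 0.23 m; corners in marker frame (Z=0):
  M0 = (-0.1150, +0.1150, 0)
  M1 = (+0.1150, +0.1150, 0)
  M2 = (+0.1150, -0.1150, 0)
  M3 = (-0.1150, -0.1150, 0)
rvec = (-0.5202, -0.1097, 0.3804), |rvec| = θ = 0.65372 rad = 37.455°
Rodrigues: sinθ=0.60814, 1−cosθ=0.20617; R = I + sinθ·[k]× + (1−cosθ)·[k]×²:
    [+0.92438 -0.32635 -0.19752]
    [+0.38141 +0.79963 +0.46380]
    [+0.00658 -0.50407 +0.86364]
t = (-0.1303, -0.2566, 1.3943) m
M0: Pc = R·M0+t = (-0.27413, -0.20850, +1.33558); u = 559.5·(-0.27413)/1.33558 + 314.4 = 199.5596, v = 772.0·(-0.20850)/1.33558 + 250.1 = 129.5787
M1: Pc = R·M1+t = (-0.06153, -0.12078, +1.33709); u = 559.5·(-0.06153)/1.33709 + 314.4 = 288.6547, v = 772.0·(-0.12078)/1.33709 + 250.1 = 180.3649
M2: Pc = R·M2+t = (+0.01353, -0.30470, +1.45302); u = 559.5·(+0.01353)/1.45302 + 314.4 = 319.6114, v = 772.0·(-0.30470)/1.45302 + 250.1 = 88.2135
M3: Pc = R·M3+t = (-0.19907, -0.39242, +1.45151); u = 559.5·(-0.19907)/1.45151 + 314.4 = 237.6648, v = 772.0·(-0.39242)/1.45151 + 250.1 = 41.3875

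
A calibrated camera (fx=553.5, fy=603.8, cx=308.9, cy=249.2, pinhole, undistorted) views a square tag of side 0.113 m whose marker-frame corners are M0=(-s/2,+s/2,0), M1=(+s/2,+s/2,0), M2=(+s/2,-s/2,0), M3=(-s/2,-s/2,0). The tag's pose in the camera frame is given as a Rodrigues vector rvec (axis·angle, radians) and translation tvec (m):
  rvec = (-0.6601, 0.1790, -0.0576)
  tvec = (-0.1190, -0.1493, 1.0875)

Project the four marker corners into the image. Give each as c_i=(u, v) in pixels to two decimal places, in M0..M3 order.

Intrinsics K: fx=553.5, fy=603.8, cx=308.9, cy=249.2
Marker side s = 0.113 m; corners in marker frame (Z=0):
  M0 = (-0.0565, +0.0565, 0)
  M1 = (+0.0565, +0.0565, 0)
  M2 = (+0.0565, -0.0565, 0)
  M3 = (-0.0565, -0.0565, 0)
rvec = (-0.6601, 0.1790, -0.0576), |rvec| = θ = 0.68636 rad = 39.326°
Rodrigues: sinθ=0.63373, 1−cosθ=0.22644; R = I + sinθ·[k]× + (1−cosθ)·[k]×²:
    [+0.98300 -0.00361 +0.18355]
    [-0.10998 +0.78896 +0.60452]
    [-0.14700 -0.61444 +0.77515]
t = (-0.1190, -0.1493, 1.0875) m
M0: Pc = R·M0+t = (-0.17474, -0.09851, +1.06109); u = 553.5·(-0.17474)/1.06109 + 308.9 = 217.7477, v = 603.8·(-0.09851)/1.06109 + 249.2 = 193.1441
M1: Pc = R·M1+t = (-0.06366, -0.11094, +1.04448); u = 553.5·(-0.06366)/1.04448 + 308.9 = 275.1624, v = 603.8·(-0.11094)/1.04448 + 249.2 = 185.0684
M2: Pc = R·M2+t = (-0.06326, -0.20009, +1.11391); u = 553.5·(-0.06326)/1.11391 + 308.9 = 277.4681, v = 603.8·(-0.20009)/1.11391 + 249.2 = 140.7403
M3: Pc = R·M3+t = (-0.17434, -0.18766, +1.13052); u = 553.5·(-0.17434)/1.13052 + 308.9 = 223.5458, v = 603.8·(-0.18766)/1.13052 + 249.2 = 148.9714

c0=(217.75, 193.14) c1=(275.16, 185.07) c2=(277.47, 140.74) c3=(223.55, 148.97)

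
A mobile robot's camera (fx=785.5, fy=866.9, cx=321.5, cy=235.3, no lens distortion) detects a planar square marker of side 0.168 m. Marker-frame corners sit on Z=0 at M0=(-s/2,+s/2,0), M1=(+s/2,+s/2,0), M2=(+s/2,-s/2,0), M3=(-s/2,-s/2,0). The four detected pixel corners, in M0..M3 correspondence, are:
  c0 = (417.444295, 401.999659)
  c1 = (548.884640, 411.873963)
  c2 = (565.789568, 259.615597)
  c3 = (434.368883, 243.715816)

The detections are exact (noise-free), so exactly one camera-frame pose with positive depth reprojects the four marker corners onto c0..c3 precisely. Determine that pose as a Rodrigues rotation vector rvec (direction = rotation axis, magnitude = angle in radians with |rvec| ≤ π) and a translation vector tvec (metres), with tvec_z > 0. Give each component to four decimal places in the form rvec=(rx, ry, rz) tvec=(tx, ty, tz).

Intrinsics K: fx=785.5, fy=866.9, cx=321.5, cy=235.3
Marker side s = 0.168 m; corners in marker frame (Z=0):
  M0 = (-0.0840, +0.0840, 0)
  M1 = (+0.0840, +0.0840, 0)
  M2 = (+0.0840, -0.0840, 0)
  M3 = (-0.0840, -0.0840, 0)
Detected image corners:
  c0 = (417.444295, 401.999659) px
  c1 = (548.884640, 411.873963) px
  c2 = (565.789568, 259.615597) px
  c3 = (434.368883, 243.715816) px
Planar DLT: solve 8×8 A·h = b for H (H[2,2]=1):
  H  [+894.71971 -86.65474 +492.86358]
  H  [+151.95079 +933.28418 +329.61107]
  H  [+0.22862 +0.02853 +1.00000]
B = K⁻¹H; ‖b₁‖=1.076150, ‖b₂‖=1.076150; λ = 2/(‖b₁‖+‖b₂‖) = 0.929238, sign → tz>0 ⇒ λ=+0.929238
r₁ = λ·B[:,0] = (+0.97149,+0.10521,+0.21244); r₂ = λ·B[:,1] = (-0.11336,+0.99320,+0.02651)
r₃ = r₁×r₂ = (-0.20821,-0.04984,+0.97681); SVD([r₁ r₂ r₃]) → R = UVᵀ:
  R  [+0.97149 -0.11336 -0.20821]
  R  [+0.10521 +0.99320 -0.04984]
  R  [+0.21244 +0.02651 +0.97681]
t = (+0.20272, +0.10109, +0.92924) m
tr R = 2.941506; θ = arccos((tr R − 1)/2) = 0.242449 rad = 13.891°
axis k = ((R−Rᵀ)₃₂, (R−Rᵀ)₁₃, (R−Rᵀ)₂₁) / (2 sinθ) = (+0.159018, -0.876065, +0.455218)
rvec = θ·k = (+0.038554, -0.212401, +0.110367)

rvec=(0.0386, -0.2124, 0.1104) tvec=(0.2027, 0.1011, 0.9292)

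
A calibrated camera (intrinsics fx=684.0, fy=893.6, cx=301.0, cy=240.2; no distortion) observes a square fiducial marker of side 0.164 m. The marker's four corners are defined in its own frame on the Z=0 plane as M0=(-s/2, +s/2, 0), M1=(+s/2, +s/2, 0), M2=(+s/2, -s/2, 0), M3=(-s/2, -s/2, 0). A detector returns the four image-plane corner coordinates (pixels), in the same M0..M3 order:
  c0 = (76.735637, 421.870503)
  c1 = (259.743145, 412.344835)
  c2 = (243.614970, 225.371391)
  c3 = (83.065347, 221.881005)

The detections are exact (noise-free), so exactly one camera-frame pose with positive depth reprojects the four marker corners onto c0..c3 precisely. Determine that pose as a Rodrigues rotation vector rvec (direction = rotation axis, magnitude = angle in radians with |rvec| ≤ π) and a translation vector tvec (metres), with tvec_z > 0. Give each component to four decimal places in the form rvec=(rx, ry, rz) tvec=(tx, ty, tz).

Intrinsics K: fx=684.0, fy=893.6, cx=301.0, cy=240.2
Marker side s = 0.164 m; corners in marker frame (Z=0):
  M0 = (-0.0820, +0.0820, 0)
  M1 = (+0.0820, +0.0820, 0)
  M2 = (+0.0820, -0.0820, 0)
  M3 = (-0.0820, -0.0820, 0)
Detected image corners:
  c0 = (76.735637, 421.870503) px
  c1 = (259.743145, 412.344835) px
  c2 = (243.614970, 225.371391) px
  c3 = (83.065347, 221.881005) px
Planar DLT: solve 8×8 A·h = b for H (H[2,2]=1):
  H  [+1108.80728 -101.93853 +168.42757]
  H  [+111.60548 +919.44859 +313.90397]
  H  [+0.39759 -0.80852 +1.00000]
B = K⁻¹H; ‖b₁‖=1.499870, ‖b₂‖=1.499870; λ = 2/(‖b₁‖+‖b₂‖) = 0.666725, sign → tz>0 ⇒ λ=+0.666725
r₁ = λ·B[:,0] = (+0.96415,+0.01202,+0.26508); r₂ = λ·B[:,1] = (+0.13785,+0.83091,-0.53906)
r₃ = r₁×r₂ = (-0.22674,+0.55628,+0.79947); SVD([r₁ r₂ r₃]) → R = UVᵀ:
  R  [+0.96415 +0.13785 -0.22674]
  R  [+0.01202 +0.83091 +0.55628]
  R  [+0.26508 -0.53906 +0.79947]
t = (-0.12922, +0.05499, +0.66672) m
tr R = 2.594527; θ = arccos((tr R − 1)/2) = 0.648049 rad = 37.130°
axis k = ((R−Rᵀ)₃₂, (R−Rᵀ)₁₃, (R−Rᵀ)₂₁) / (2 sinθ) = (-0.907289, -0.407385, -0.104234)
rvec = θ·k = (-0.587967, -0.264005, -0.067549)

rvec=(-0.5880, -0.2640, -0.0675) tvec=(-0.1292, 0.0550, 0.6667)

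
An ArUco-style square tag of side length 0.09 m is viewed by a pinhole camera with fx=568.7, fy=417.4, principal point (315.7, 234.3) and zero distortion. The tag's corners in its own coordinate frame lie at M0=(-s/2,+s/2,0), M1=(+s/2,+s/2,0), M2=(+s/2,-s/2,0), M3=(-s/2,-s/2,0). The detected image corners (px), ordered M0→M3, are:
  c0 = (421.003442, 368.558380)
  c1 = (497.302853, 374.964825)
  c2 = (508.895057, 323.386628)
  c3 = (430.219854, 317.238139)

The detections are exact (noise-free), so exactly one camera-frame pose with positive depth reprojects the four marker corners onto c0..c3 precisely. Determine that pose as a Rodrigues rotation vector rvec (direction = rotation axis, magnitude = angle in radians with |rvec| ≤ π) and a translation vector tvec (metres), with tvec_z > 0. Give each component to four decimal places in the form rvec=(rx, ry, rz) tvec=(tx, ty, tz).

Intrinsics K: fx=568.7, fy=417.4, cx=315.7, cy=234.3
Marker side s = 0.09 m; corners in marker frame (Z=0):
  M0 = (-0.0450, +0.0450, 0)
  M1 = (+0.0450, +0.0450, 0)
  M2 = (+0.0450, -0.0450, 0)
  M3 = (-0.0450, -0.0450, 0)
Detected image corners:
  c0 = (421.003442, 368.558380) px
  c1 = (497.302853, 374.964825) px
  c2 = (508.895057, 323.386628) px
  c3 = (430.219854, 317.238139) px
Planar DLT: solve 8×8 A·h = b for H (H[2,2]=1):
  H  [+816.33323 +36.67858 +464.11170]
  H  [+36.65255 +685.08981 +346.40296]
  H  [-0.09571 +0.32782 +1.00000]
B = K⁻¹H; ‖b₁‖=1.498340, ‖b₂‖=1.498340; λ = 2/(‖b₁‖+‖b₂‖) = 0.667405, sign → tz>0 ⇒ λ=+0.667405
r₁ = λ·B[:,0] = (+0.99348,+0.09446,-0.06388); r₂ = λ·B[:,1] = (-0.07841,+0.97262,+0.21879)
r₃ = r₁×r₂ = (+0.08279,-0.21235,+0.97368); SVD([r₁ r₂ r₃]) → R = UVᵀ:
  R  [+0.99348 -0.07841 +0.08279]
  R  [+0.09446 +0.97262 -0.21235]
  R  [-0.06388 +0.21879 +0.97368]
t = (+0.17417, +0.17925, +0.66741) m
tr R = 2.939773; θ = arccos((tr R − 1)/2) = 0.246032 rad = 14.097°
axis k = ((R−Rᵀ)₃₂, (R−Rᵀ)₁₃, (R−Rᵀ)₂₁) / (2 sinθ) = (+0.885095, +0.301098, +0.354890)
rvec = θ·k = (+0.217761, +0.074080, +0.087314)

rvec=(0.2178, 0.0741, 0.0873) tvec=(0.1742, 0.1792, 0.6674)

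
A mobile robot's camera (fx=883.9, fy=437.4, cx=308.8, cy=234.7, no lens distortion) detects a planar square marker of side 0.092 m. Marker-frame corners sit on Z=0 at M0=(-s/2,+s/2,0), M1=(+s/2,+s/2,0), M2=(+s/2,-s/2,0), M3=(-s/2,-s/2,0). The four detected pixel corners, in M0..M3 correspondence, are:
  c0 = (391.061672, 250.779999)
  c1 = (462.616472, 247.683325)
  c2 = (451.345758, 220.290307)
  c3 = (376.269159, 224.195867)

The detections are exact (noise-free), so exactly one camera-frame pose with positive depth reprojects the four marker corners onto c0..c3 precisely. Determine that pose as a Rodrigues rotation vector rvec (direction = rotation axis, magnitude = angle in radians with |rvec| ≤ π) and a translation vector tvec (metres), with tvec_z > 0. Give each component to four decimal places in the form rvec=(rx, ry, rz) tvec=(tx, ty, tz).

Intrinsics K: fx=883.9, fy=437.4, cx=308.8, cy=234.7
Marker side s = 0.092 m; corners in marker frame (Z=0):
  M0 = (-0.0460, +0.0460, 0)
  M1 = (+0.0460, +0.0460, 0)
  M2 = (+0.0460, -0.0460, 0)
  M3 = (-0.0460, -0.0460, 0)
Detected image corners:
  c0 = (391.061672, 250.779999) px
  c1 = (462.616472, 247.683325) px
  c2 = (451.345758, 220.290307) px
  c3 = (376.269159, 224.195867) px
Planar DLT: solve 8×8 A·h = b for H (H[2,2]=1):
  H  [+690.39394 +380.17809 +420.06788]
  H  [-97.40017 +426.95761 +236.10962]
  H  [-0.25223 +0.56696 +1.00000]
B = K⁻¹H; ‖b₁‖=0.909256, ‖b₂‖=0.909256; λ = 2/(‖b₁‖+‖b₂‖) = 1.099800, sign → tz>0 ⇒ λ=+1.099800
r₁ = λ·B[:,0] = (+0.95594,-0.09606,-0.27740); r₂ = λ·B[:,1] = (+0.25520,+0.73896,+0.62355)
r₃ = r₁×r₂ = (+0.14509,-0.66687,+0.73092); SVD([r₁ r₂ r₃]) → R = UVᵀ:
  R  [+0.95594 +0.25520 +0.14509]
  R  [-0.09606 +0.73896 -0.66687]
  R  [-0.27740 +0.62355 +0.73092]
t = (+0.13845, +0.00354, +1.09980) m
tr R = 2.425819; θ = arccos((tr R − 1)/2) = 0.777158 rad = 44.528°
axis k = ((R−Rᵀ)₃₂, (R−Rᵀ)₁₃, (R−Rᵀ)₂₁) / (2 sinθ) = (+0.920072, +0.301238, -0.250446)
rvec = θ·k = (+0.715041, +0.234109, -0.194636)

rvec=(0.7150, 0.2341, -0.1946) tvec=(0.1384, 0.0035, 1.0998)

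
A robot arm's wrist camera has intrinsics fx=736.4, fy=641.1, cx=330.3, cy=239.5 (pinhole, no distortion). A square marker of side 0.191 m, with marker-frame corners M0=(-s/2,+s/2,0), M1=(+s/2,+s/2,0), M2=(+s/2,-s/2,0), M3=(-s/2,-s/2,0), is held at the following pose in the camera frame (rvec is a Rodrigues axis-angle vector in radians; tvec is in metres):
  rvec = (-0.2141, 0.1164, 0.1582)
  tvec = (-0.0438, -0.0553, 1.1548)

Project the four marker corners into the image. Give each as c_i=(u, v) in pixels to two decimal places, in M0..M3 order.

Intrinsics K: fx=736.4, fy=641.1, cx=330.3, cy=239.5
Marker side s = 0.191 m; corners in marker frame (Z=0):
  M0 = (-0.0955, +0.0955, 0)
  M1 = (+0.0955, +0.0955, 0)
  M2 = (+0.0955, -0.0955, 0)
  M3 = (-0.0955, -0.0955, 0)
rvec = (-0.2141, 0.1164, 0.1582), |rvec| = θ = 0.29054 rad = 16.647°
Rodrigues: sinθ=0.28647, 1−cosθ=0.04191; R = I + sinθ·[k]× + (1−cosθ)·[k]×²:
    [+0.98085 -0.16836 +0.09795]
    [+0.14361 +0.96482 +0.22024]
    [-0.13159 -0.20196 +0.97051]
t = (-0.0438, -0.0553, 1.1548) m
M0: Pc = R·M0+t = (-0.15355, +0.02313, +1.14808); u = 736.4·(-0.15355)/1.14808 + 330.3 = 231.8108, v = 641.1·(+0.02313)/1.14808 + 239.5 = 252.4133
M1: Pc = R·M1+t = (+0.03379, +0.05055, +1.12295); u = 736.4·(+0.03379)/1.12295 + 330.3 = 352.4605, v = 641.1·(+0.05055)/1.12295 + 239.5 = 268.3621
M2: Pc = R·M2+t = (+0.06595, -0.13373, +1.16152); u = 736.4·(+0.06595)/1.16152 + 330.3 = 372.1114, v = 641.1·(-0.13373)/1.16152 + 239.5 = 165.6906
M3: Pc = R·M3+t = (-0.12139, -0.16115, +1.18665); u = 736.4·(-0.12139)/1.18665 + 330.3 = 254.9674, v = 641.1·(-0.16115)/1.18665 + 239.5 = 152.4348

c0=(231.81, 252.41) c1=(352.46, 268.36) c2=(372.11, 165.69) c3=(254.97, 152.43)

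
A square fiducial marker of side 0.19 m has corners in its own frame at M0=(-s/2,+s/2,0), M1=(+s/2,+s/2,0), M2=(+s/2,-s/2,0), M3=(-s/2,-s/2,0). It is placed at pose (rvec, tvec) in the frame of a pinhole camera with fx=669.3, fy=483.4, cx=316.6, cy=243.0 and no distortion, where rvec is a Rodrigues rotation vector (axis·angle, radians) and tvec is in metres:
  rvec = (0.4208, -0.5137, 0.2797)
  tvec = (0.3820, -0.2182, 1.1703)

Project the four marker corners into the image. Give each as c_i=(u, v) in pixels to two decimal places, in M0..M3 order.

Intrinsics K: fx=669.3, fy=483.4, cx=316.6, cy=243.0
Marker side s = 0.19 m; corners in marker frame (Z=0):
  M0 = (-0.0950, +0.0950, 0)
  M1 = (+0.0950, +0.0950, 0)
  M2 = (+0.0950, -0.0950, 0)
  M3 = (-0.0950, -0.0950, 0)
rvec = (0.4208, -0.5137, 0.2797), |rvec| = θ = 0.72055 rad = 41.284°
Rodrigues: sinθ=0.65980, 1−cosθ=0.24856; R = I + sinθ·[k]× + (1−cosθ)·[k]×²:
    [+0.83621 -0.35960 -0.41404]
    [+0.15263 +0.87778 -0.45411]
    [+0.52673 +0.31653 +0.78890]
t = (0.3820, -0.2182, 1.1703) m
M0: Pc = R·M0+t = (+0.26840, -0.14931, +1.15033); u = 669.3·(+0.26840)/1.15033 + 316.6 = 472.7623, v = 483.4·(-0.14931)/1.15033 + 243.0 = 180.2554
M1: Pc = R·M1+t = (+0.42728, -0.12031, +1.25041); u = 669.3·(+0.42728)/1.25041 + 316.6 = 545.3066, v = 483.4·(-0.12031)/1.25041 + 243.0 = 196.4885
M2: Pc = R·M2+t = (+0.49560, -0.28709, +1.19027); u = 669.3·(+0.49560)/1.19027 + 316.6 = 595.2823, v = 483.4·(-0.28709)/1.19027 + 243.0 = 126.4056
M3: Pc = R·M3+t = (+0.33672, -0.31609, +1.09019); u = 669.3·(+0.33672)/1.09019 + 316.6 = 523.3238, v = 483.4·(-0.31609)/1.09019 + 243.0 = 102.8434

c0=(472.76, 180.26) c1=(545.31, 196.49) c2=(595.28, 126.41) c3=(523.32, 102.84)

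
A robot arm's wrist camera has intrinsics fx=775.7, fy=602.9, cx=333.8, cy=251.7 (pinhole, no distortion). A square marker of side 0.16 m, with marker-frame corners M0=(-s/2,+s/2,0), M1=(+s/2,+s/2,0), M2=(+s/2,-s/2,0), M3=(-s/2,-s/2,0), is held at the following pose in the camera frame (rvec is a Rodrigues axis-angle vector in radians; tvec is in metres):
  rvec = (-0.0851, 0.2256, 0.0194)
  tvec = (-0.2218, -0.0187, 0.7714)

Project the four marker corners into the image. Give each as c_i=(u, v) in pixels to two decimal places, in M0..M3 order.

c0=(34.47, 298.09) c1=(182.02, 301.56) c2=(189.34, 174.26) c3=(43.89, 176.58)

Intrinsics K: fx=775.7, fy=602.9, cx=333.8, cy=251.7
Marker side s = 0.16 m; corners in marker frame (Z=0):
  M0 = (-0.0800, +0.0800, 0)
  M1 = (+0.0800, +0.0800, 0)
  M2 = (+0.0800, -0.0800, 0)
  M3 = (-0.0800, -0.0800, 0)
rvec = (-0.0851, 0.2256, 0.0194), |rvec| = θ = 0.24190 rad = 13.860°
Rodrigues: sinθ=0.23954, 1−cosθ=0.02911; R = I + sinθ·[k]× + (1−cosθ)·[k]×²:
    [+0.97449 -0.02876 +0.22258]
    [+0.00966 +0.99621 +0.08645]
    [-0.22423 -0.08209 +0.97107]
t = (-0.2218, -0.0187, 0.7714) m
M0: Pc = R·M0+t = (-0.30206, +0.06022, +0.78277); u = 775.7·(-0.30206)/0.78277 + 333.8 = 34.4682, v = 602.9·(+0.06022)/0.78277 + 251.7 = 298.0853
M1: Pc = R·M1+t = (-0.14614, +0.06177, +0.74689); u = 775.7·(-0.14614)/0.74689 + 333.8 = 182.0217, v = 602.9·(+0.06177)/0.74689 + 251.7 = 301.5609
M2: Pc = R·M2+t = (-0.14154, -0.09762, +0.76003); u = 775.7·(-0.14154)/0.76003 + 333.8 = 189.3419, v = 602.9·(-0.09762)/0.76003 + 251.7 = 174.2589
M3: Pc = R·M3+t = (-0.29746, -0.09917, +0.79591); u = 775.7·(-0.29746)/0.79591 + 333.8 = 43.8936, v = 602.9·(-0.09917)/0.79591 + 251.7 = 176.5790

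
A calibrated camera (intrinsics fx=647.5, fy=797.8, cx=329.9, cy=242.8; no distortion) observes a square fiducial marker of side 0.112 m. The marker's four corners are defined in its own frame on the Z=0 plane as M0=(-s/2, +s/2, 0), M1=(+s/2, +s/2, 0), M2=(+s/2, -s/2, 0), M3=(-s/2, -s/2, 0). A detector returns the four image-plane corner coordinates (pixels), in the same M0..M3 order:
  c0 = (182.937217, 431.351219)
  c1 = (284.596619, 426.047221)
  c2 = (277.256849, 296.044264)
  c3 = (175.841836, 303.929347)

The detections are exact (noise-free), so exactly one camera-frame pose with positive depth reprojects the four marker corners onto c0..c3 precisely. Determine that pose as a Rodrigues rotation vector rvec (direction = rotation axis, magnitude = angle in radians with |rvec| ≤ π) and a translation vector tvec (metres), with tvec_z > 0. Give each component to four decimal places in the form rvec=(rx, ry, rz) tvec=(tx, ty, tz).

rvec=(-0.0017, 0.1249, -0.0703) tvec=(-0.1073, 0.1056, 0.6932)

Intrinsics K: fx=647.5, fy=797.8, cx=329.9, cy=242.8
Marker side s = 0.112 m; corners in marker frame (Z=0):
  M0 = (-0.0560, +0.0560, 0)
  M1 = (+0.0560, +0.0560, 0)
  M2 = (+0.0560, -0.0560, 0)
  M3 = (-0.0560, -0.0560, 0)
Detected image corners:
  c0 = (182.937217, 431.351219) px
  c1 = (284.596619, 426.047221) px
  c2 = (277.256849, 296.044264) px
  c3 = (175.841836, 303.929347) px
Planar DLT: solve 8×8 A·h = b for H (H[2,2]=1):
  H  [+865.26990 +62.42212 +229.64606]
  H  [-124.28249 +1145.92102 +364.34469]
  H  [-0.17949 -0.00873 +1.00000]
B = K⁻¹H; ‖b₁‖=1.442565, ‖b₂‖=1.442565; λ = 2/(‖b₁‖+‖b₂‖) = 0.693210, sign → tz>0 ⇒ λ=+0.693210
r₁ = λ·B[:,0] = (+0.98975,-0.07012,-0.12443); r₂ = λ·B[:,1] = (+0.06991,+0.99753,-0.00605)
r₃ = r₁×r₂ = (+0.12454,-0.00271,+0.99221); SVD([r₁ r₂ r₃]) → R = UVᵀ:
  R  [+0.98975 +0.06991 +0.12454]
  R  [-0.07012 +0.99753 -0.00271]
  R  [-0.12443 -0.00605 +0.99221]
t = (-0.10733, +0.10561, +0.69321) m
tr R = 2.979493; θ = arccos((tr R − 1)/2) = 0.143325 rad = 8.212°
axis k = ((R−Rᵀ)₃₂, (R−Rᵀ)₁₃, (R−Rᵀ)₂₁) / (2 sinθ) = (-0.011706, +0.871533, -0.490197)
rvec = θ·k = (-0.001678, +0.124912, -0.070257)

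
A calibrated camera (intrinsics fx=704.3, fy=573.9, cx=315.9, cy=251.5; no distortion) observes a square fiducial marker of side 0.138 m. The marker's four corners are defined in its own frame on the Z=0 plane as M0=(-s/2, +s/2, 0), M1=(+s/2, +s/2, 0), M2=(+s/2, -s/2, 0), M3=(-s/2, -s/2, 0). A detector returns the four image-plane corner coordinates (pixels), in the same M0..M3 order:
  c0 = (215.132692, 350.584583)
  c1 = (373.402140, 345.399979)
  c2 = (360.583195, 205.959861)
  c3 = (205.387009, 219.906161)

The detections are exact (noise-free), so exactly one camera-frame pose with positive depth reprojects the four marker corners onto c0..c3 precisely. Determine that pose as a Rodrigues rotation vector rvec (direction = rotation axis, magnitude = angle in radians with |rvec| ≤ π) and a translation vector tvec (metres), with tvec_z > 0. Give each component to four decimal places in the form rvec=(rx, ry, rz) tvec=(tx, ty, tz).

Intrinsics K: fx=704.3, fy=573.9, cx=315.9, cy=251.5
Marker side s = 0.138 m; corners in marker frame (Z=0):
  M0 = (-0.0690, +0.0690, 0)
  M1 = (+0.0690, +0.0690, 0)
  M2 = (+0.0690, -0.0690, 0)
  M3 = (-0.0690, -0.0690, 0)
Detected image corners:
  c0 = (215.132692, 350.584583) px
  c1 = (373.402140, 345.399979) px
  c2 = (360.583195, 205.959861) px
  c3 = (205.387009, 219.906161) px
Planar DLT: solve 8×8 A·h = b for H (H[2,2]=1):
  H  [+997.77925 +50.30366 +286.00116]
  H  [-203.53389 +947.43797 +280.11846]
  H  [-0.47772 -0.10770 +1.00000]
B = K⁻¹H; ‖b₁‖=1.705693, ‖b₂‖=1.705693; λ = 2/(‖b₁‖+‖b₂‖) = 0.586272, sign → tz>0 ⇒ λ=+0.586272
r₁ = λ·B[:,0] = (+0.95619,-0.08518,-0.28007); r₂ = λ·B[:,1] = (+0.07019,+0.99553,-0.06314)
r₃ = r₁×r₂ = (+0.28420,+0.04072,+0.95790); SVD([r₁ r₂ r₃]) → R = UVᵀ:
  R  [+0.95619 +0.07019 +0.28420]
  R  [-0.08518 +0.99553 +0.04072]
  R  [-0.28007 -0.06314 +0.95790]
t = (-0.02489, +0.02924, +0.58627) m
tr R = 2.909624; θ = arccos((tr R − 1)/2) = 0.301770 rad = 17.290°
axis k = ((R−Rᵀ)₃₂, (R−Rᵀ)₁₃, (R−Rᵀ)₂₁) / (2 sinθ) = (-0.174720, +0.949287, -0.261395)
rvec = θ·k = (-0.052725, +0.286467, -0.078881)

rvec=(-0.0527, 0.2865, -0.0789) tvec=(-0.0249, 0.0292, 0.5863)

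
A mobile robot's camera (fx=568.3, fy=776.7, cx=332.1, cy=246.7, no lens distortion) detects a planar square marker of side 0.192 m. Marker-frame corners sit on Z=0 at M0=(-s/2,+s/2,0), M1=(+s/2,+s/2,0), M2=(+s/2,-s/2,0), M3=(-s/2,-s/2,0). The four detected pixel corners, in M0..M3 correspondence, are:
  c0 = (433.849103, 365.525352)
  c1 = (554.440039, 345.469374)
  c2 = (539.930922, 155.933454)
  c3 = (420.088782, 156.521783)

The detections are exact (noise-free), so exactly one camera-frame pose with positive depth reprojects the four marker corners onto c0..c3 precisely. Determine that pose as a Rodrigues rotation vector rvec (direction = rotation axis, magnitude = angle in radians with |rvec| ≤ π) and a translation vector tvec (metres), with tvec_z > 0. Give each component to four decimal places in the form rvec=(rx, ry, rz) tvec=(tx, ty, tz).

rvec=(-0.0828, -0.3838, -0.0642) tvec=(0.2074, 0.0077, 0.7467)

Intrinsics K: fx=568.3, fy=776.7, cx=332.1, cy=246.7
Marker side s = 0.192 m; corners in marker frame (Z=0):
  M0 = (-0.0960, +0.0960, 0)
  M1 = (+0.0960, +0.0960, 0)
  M2 = (+0.0960, -0.0960, 0)
  M3 = (-0.0960, -0.0960, 0)
Detected image corners:
  c0 = (433.849103, 365.525352) px
  c1 = (554.440039, 345.469374) px
  c2 = (539.930922, 155.933454) px
  c3 = (420.088782, 156.521783) px
Planar DLT: solve 8×8 A·h = b for H (H[2,2]=1):
  H  [+871.63523 +29.04319 +489.92371]
  H  [+75.65962 +1011.94499 +254.73554]
  H  [+0.50408 -0.09171 +1.00000]
B = K⁻¹H; ‖b₁‖=1.339259, ‖b₂‖=1.339259; λ = 2/(‖b₁‖+‖b₂‖) = 0.746682, sign → tz>0 ⇒ λ=+0.746682
r₁ = λ·B[:,0] = (+0.92528,-0.04681,+0.37639); r₂ = λ·B[:,1] = (+0.07818,+0.99458,-0.06848)
r₃ = r₁×r₂ = (-0.37114,+0.09279,+0.92393); SVD([r₁ r₂ r₃]) → R = UVᵀ:
  R  [+0.92528 +0.07818 -0.37114]
  R  [-0.04681 +0.99458 +0.09279]
  R  [+0.37639 -0.06848 +0.92393]
t = (+0.20736, +0.00772, +0.74668) m
tr R = 2.843794; θ = arccos((tr R − 1)/2) = 0.397848 rad = 22.795°
axis k = ((R−Rᵀ)₃₂, (R−Rᵀ)₁₃, (R−Rᵀ)₂₁) / (2 sinθ) = (-0.208116, -0.964712, -0.161305)
rvec = θ·k = (-0.082798, -0.383809, -0.064175)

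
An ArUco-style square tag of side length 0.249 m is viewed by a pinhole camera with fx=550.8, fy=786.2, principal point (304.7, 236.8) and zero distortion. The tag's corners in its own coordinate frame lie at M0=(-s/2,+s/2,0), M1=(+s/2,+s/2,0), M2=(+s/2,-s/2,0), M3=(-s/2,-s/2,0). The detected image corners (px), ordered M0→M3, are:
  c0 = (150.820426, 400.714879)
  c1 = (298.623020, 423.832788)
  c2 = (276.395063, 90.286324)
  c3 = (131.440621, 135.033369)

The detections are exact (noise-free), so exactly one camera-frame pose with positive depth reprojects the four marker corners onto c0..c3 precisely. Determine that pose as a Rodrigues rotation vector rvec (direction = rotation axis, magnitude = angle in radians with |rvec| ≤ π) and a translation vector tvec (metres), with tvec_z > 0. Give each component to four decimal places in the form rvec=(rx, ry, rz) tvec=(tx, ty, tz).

rvec=(0.0623, 0.6384, -0.0798) tvec=(-0.1177, 0.0228, 0.6579)

Intrinsics K: fx=550.8, fy=786.2, cx=304.7, cy=236.8
Marker side s = 0.249 m; corners in marker frame (Z=0):
  M0 = (-0.1245, +0.1245, 0)
  M1 = (+0.1245, +0.1245, 0)
  M2 = (+0.1245, -0.1245, 0)
  M3 = (-0.1245, -0.1245, 0)
Detected image corners:
  c0 = (150.820426, 400.714879) px
  c1 = (298.623020, 423.832788) px
  c2 = (276.395063, 90.286324) px
  c3 = (131.440621, 135.033369) px
Planar DLT: solve 8×8 A·h = b for H (H[2,2]=1):
  H  [+393.33499 +93.80844 +206.11344]
  H  [-280.84502 +1201.22147 +264.02701]
  H  [-0.90783 +0.05088 +1.00000]
B = K⁻¹H; ‖b₁‖=1.520075, ‖b₂‖=1.520075; λ = 2/(‖b₁‖+‖b₂‖) = 0.657862, sign → tz>0 ⇒ λ=+0.657862
r₁ = λ·B[:,0] = (+0.80017,-0.05512,-0.59723); r₂ = λ·B[:,1] = (+0.09353,+0.99505,+0.03347)
r₃ = r₁×r₂ = (+0.59243,-0.08264,+0.80137); SVD([r₁ r₂ r₃]) → R = UVᵀ:
  R  [+0.80017 +0.09353 +0.59243]
  R  [-0.05512 +0.99505 -0.08264]
  R  [-0.59723 +0.03347 +0.80137]
t = (-0.11775, +0.02278, +0.65786) m
tr R = 2.596600; θ = arccos((tr R − 1)/2) = 0.646329 rad = 37.032°
axis k = ((R−Rᵀ)₃₂, (R−Rᵀ)₁₃, (R−Rᵀ)₂₁) / (2 sinθ) = (+0.096399, +0.987663, -0.123404)
rvec = θ·k = (+0.062305, +0.638356, -0.079760)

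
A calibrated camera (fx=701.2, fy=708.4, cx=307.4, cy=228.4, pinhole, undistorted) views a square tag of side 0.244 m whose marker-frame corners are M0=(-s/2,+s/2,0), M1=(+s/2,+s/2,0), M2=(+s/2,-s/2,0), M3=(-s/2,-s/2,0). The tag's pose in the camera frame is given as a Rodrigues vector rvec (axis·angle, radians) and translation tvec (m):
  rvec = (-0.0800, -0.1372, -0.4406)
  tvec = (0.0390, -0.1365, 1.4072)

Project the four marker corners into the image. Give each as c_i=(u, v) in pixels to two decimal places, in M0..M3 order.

c0=(298.39, 241.02) c1=(406.54, 189.65) c2=(354.32, 81.08) c3=(245.71, 129.19)

Intrinsics K: fx=701.2, fy=708.4, cx=307.4, cy=228.4
Marker side s = 0.244 m; corners in marker frame (Z=0):
  M0 = (-0.1220, +0.1220, 0)
  M1 = (+0.1220, +0.1220, 0)
  M2 = (+0.1220, -0.1220, 0)
  M3 = (-0.1220, -0.1220, 0)
rvec = (-0.0800, -0.1372, -0.4406), |rvec| = θ = 0.46835 rad = 26.835°
Rodrigues: sinθ=0.45142, 1−cosθ=0.10769; R = I + sinθ·[k]× + (1−cosθ)·[k]×²:
    [+0.89546 +0.43006 -0.11493]
    [-0.41928 +0.90156 +0.10678]
    [+0.14954 -0.04743 +0.98762]
t = (0.0390, -0.1365, 1.4072) m
M0: Pc = R·M0+t = (-0.01778, +0.02464, +1.38317); u = 701.2·(-0.01778)/1.38317 + 307.4 = 298.3870, v = 708.4·(+0.02464)/1.38317 + 228.4 = 241.0205
M1: Pc = R·M1+t = (+0.20071, -0.07766, +1.41966); u = 701.2·(+0.20071)/1.41966 + 307.4 = 406.5363, v = 708.4·(-0.07766)/1.41966 + 228.4 = 189.6470
M2: Pc = R·M2+t = (+0.09578, -0.29764, +1.43123); u = 701.2·(+0.09578)/1.43123 + 307.4 = 354.3247, v = 708.4·(-0.29764)/1.43123 + 228.4 = 81.0796
M3: Pc = R·M3+t = (-0.12271, -0.19534, +1.39474); u = 701.2·(-0.12271)/1.39474 + 307.4 = 245.7069, v = 708.4·(-0.19534)/1.39474 + 228.4 = 129.1866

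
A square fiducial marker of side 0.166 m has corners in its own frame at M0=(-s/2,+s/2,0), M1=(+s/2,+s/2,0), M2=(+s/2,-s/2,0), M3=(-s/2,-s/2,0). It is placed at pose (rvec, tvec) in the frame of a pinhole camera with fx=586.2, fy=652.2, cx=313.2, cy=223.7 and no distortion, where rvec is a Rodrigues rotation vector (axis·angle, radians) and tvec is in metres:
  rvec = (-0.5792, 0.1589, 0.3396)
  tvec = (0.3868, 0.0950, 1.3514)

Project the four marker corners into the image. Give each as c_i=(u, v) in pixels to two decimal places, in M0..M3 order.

c0=(436.57, 291.26) c1=(510.78, 315.95) c2=(523.97, 248.54) c3=(453.81, 227.23)

Intrinsics K: fx=586.2, fy=652.2, cx=313.2, cy=223.7
Marker side s = 0.166 m; corners in marker frame (Z=0):
  M0 = (-0.0830, +0.0830, 0)
  M1 = (+0.0830, +0.0830, 0)
  M2 = (+0.0830, -0.0830, 0)
  M3 = (-0.0830, -0.0830, 0)
rvec = (-0.5792, 0.1589, 0.3396), |rvec| = θ = 0.68996 rad = 39.532°
Rodrigues: sinθ=0.63651, 1−cosθ=0.22873; R = I + sinθ·[k]× + (1−cosθ)·[k]×²:
    [+0.93246 -0.35751 +0.05208]
    [+0.26907 +0.78340 +0.56025]
    [-0.24110 -0.50840 +0.82668]
t = (0.3868, 0.0950, 1.3514) m
M0: Pc = R·M0+t = (+0.27973, +0.13769, +1.32921); u = 586.2·(+0.27973)/1.32921 + 313.2 = 436.5657, v = 652.2·(+0.13769)/1.32921 + 223.7 = 291.2596
M1: Pc = R·M1+t = (+0.43452, +0.18235, +1.28919); u = 586.2·(+0.43452)/1.28919 + 313.2 = 510.7780, v = 652.2·(+0.18235)/1.28919 + 223.7 = 315.9531
M2: Pc = R·M2+t = (+0.49387, +0.05231, +1.37359); u = 586.2·(+0.49387)/1.37359 + 313.2 = 523.9658, v = 652.2·(+0.05231)/1.37359 + 223.7 = 248.5378
M3: Pc = R·M3+t = (+0.33908, +0.00765, +1.41361); u = 586.2·(+0.33908)/1.41361 + 313.2 = 453.8107, v = 652.2·(+0.00765)/1.41361 + 223.7 = 227.2272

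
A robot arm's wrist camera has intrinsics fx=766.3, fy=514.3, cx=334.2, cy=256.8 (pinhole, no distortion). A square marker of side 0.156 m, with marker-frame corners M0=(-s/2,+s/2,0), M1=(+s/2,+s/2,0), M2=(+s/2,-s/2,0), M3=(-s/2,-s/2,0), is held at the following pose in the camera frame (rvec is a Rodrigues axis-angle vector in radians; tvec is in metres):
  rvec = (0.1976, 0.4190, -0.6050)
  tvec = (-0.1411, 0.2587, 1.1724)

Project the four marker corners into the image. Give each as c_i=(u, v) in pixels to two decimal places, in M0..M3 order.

c0=(237.29, 410.25) c1=(309.13, 383.69) c2=(246.98, 327.59) c3=(178.12, 357.54)

Intrinsics K: fx=766.3, fy=514.3, cx=334.2, cy=256.8
Marker side s = 0.156 m; corners in marker frame (Z=0):
  M0 = (-0.0780, +0.0780, 0)
  M1 = (+0.0780, +0.0780, 0)
  M2 = (+0.0780, -0.0780, 0)
  M3 = (-0.0780, -0.0780, 0)
rvec = (0.1976, 0.4190, -0.6050), |rvec| = θ = 0.76199 rad = 43.659°
Rodrigues: sinθ=0.69036, 1−cosθ=0.27654; R = I + sinθ·[k]× + (1−cosθ)·[k]×²:
    [+0.74206 +0.58756 +0.32268]
    [-0.50870 +0.80708 -0.29976]
    [-0.43655 +0.05829 +0.89779]
t = (-0.1411, 0.2587, 1.1724) m
M0: Pc = R·M0+t = (-0.15315, +0.36133, +1.21100); u = 766.3·(-0.15315)/1.21100 + 334.2 = 237.2887, v = 514.3·(+0.36133)/1.21100 + 256.8 = 410.2538
M1: Pc = R·M1+t = (-0.03739, +0.28197, +1.14290); u = 766.3·(-0.03739)/1.14290 + 334.2 = 309.1307, v = 514.3·(+0.28197)/1.14290 + 256.8 = 383.6874
M2: Pc = R·M2+t = (-0.12905, +0.15607, +1.13380); u = 766.3·(-0.12905)/1.13380 + 334.2 = 246.9798, v = 514.3·(+0.15607)/1.13380 + 256.8 = 327.5942
M3: Pc = R·M3+t = (-0.24481, +0.23543, +1.20190); u = 766.3·(-0.24481)/1.20190 + 334.2 = 178.1158, v = 514.3·(+0.23543)/1.20190 + 256.8 = 357.5400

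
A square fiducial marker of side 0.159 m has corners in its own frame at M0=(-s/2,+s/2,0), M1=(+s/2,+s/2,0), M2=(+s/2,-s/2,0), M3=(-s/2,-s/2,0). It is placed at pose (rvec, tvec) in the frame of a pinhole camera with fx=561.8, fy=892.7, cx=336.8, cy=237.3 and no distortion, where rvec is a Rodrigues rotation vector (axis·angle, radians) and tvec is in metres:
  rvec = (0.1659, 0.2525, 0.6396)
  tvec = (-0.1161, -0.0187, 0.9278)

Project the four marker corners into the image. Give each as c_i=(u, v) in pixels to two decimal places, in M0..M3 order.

Intrinsics K: fx=561.8, fy=892.7, cx=336.8, cy=237.3
Marker side s = 0.159 m; corners in marker frame (Z=0):
  M0 = (-0.0795, +0.0795, 0)
  M1 = (+0.0795, +0.0795, 0)
  M2 = (+0.0795, -0.0795, 0)
  M3 = (-0.0795, -0.0795, 0)
rvec = (0.1659, 0.2525, 0.6396), |rvec| = θ = 0.70737 rad = 40.529°
Rodrigues: sinθ=0.64983, 1−cosθ=0.23992; R = I + sinθ·[k]× + (1−cosθ)·[k]×²:
    [+0.77327 -0.56749 +0.28284]
    [+0.60767 +0.79065 -0.07497]
    [-0.18108 +0.22985 +0.95623]
t = (-0.1161, -0.0187, 0.9278) m
M0: Pc = R·M0+t = (-0.22269, -0.00415, +0.96047); u = 561.8·(-0.22269)/0.96047 + 336.8 = 206.5430, v = 892.7·(-0.00415)/0.96047 + 237.3 = 233.4400
M1: Pc = R·M1+t = (-0.09974, +0.09247, +0.93168); u = 561.8·(-0.09974)/0.93168 + 336.8 = 276.6566, v = 892.7·(+0.09247)/0.93168 + 237.3 = 325.8975
M2: Pc = R·M2+t = (-0.00951, -0.03325, +0.89513); u = 561.8·(-0.00951)/0.89513 + 336.8 = 330.8319, v = 892.7·(-0.03325)/0.89513 + 237.3 = 204.1433
M3: Pc = R·M3+t = (-0.13246, -0.12987, +0.92392); u = 561.8·(-0.13246)/0.92392 + 336.8 = 256.2568, v = 892.7·(-0.12987)/0.92392 + 237.3 = 111.8229

c0=(206.54, 233.44) c1=(276.66, 325.90) c2=(330.83, 204.14) c3=(256.26, 111.82)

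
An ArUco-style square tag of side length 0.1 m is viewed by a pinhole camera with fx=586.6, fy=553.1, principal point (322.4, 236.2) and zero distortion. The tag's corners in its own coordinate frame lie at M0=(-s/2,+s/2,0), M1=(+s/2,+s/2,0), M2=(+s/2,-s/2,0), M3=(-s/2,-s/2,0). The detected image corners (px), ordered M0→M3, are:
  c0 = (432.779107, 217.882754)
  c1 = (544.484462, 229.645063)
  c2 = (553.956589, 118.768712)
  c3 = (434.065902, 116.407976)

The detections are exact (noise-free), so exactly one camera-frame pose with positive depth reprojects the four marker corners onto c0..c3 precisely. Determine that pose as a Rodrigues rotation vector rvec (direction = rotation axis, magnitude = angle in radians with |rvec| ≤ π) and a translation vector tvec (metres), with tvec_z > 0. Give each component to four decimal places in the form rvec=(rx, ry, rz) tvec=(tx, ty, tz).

rvec=(0.3524, 0.5145, 0.0377) tvec=(0.1448, -0.0591, 0.5113)

Intrinsics K: fx=586.6, fy=553.1, cx=322.4, cy=236.2
Marker side s = 0.1 m; corners in marker frame (Z=0):
  M0 = (-0.0500, +0.0500, 0)
  M1 = (+0.0500, +0.0500, 0)
  M2 = (+0.0500, -0.0500, 0)
  M3 = (-0.0500, -0.0500, 0)
Detected image corners:
  c0 = (432.779107, 217.882754) px
  c1 = (544.484462, 229.645063) px
  c2 = (553.956589, 118.768712) px
  c3 = (434.065902, 116.407976) px
Planar DLT: solve 8×8 A·h = b for H (H[2,2]=1):
  H  [+699.88270 +274.18654 +488.54107]
  H  [-86.48780 +1172.84453 +172.27367]
  H  [-0.92961 +0.66368 +1.00000]
B = K⁻¹H; ‖b₁‖=1.955974, ‖b₂‖=1.955974; λ = 2/(‖b₁‖+‖b₂‖) = 0.511254, sign → tz>0 ⇒ λ=+0.511254
r₁ = λ·B[:,0] = (+0.87120,+0.12302,-0.47527); r₂ = λ·B[:,1] = (+0.05248,+0.93921,+0.33931)
r₃ = r₁×r₂ = (+0.48812,-0.32055,+0.81178); SVD([r₁ r₂ r₃]) → R = UVᵀ:
  R  [+0.87120 +0.05248 +0.48812]
  R  [+0.12302 +0.93921 -0.32055]
  R  [-0.47527 +0.33931 +0.81178]
t = (+0.14480, -0.05909, +0.51125) m
tr R = 2.622190; θ = arccos((tr R − 1)/2) = 0.624775 rad = 35.797°
axis k = ((R−Rᵀ)₃₂, (R−Rᵀ)₁₃, (R−Rᵀ)₂₁) / (2 sinθ) = (+0.564061, +0.823529, +0.060296)
rvec = θ·k = (+0.352411, +0.514520, +0.037671)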